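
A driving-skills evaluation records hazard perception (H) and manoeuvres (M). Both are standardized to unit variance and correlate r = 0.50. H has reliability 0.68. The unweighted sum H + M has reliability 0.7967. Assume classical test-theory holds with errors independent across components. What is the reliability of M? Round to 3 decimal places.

Var(H+M) = 2 + 2·0.50 = 3.000.
True-score variance = ρ_H + ρ_M + 2·0.50, so 0.7967 = (0.68 + ρ_M + 1.00) / 3.000.
ρ_M = 0.7967·3.000 − 0.68 − 1.00 = 0.710.

0.710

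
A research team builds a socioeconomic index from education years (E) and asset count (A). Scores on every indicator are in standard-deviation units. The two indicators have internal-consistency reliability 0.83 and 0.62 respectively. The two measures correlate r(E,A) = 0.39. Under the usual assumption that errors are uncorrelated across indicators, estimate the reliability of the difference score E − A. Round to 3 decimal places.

0.549

Var(E−A) = 1 + 1 − 2·0.39 = 2 − 0.78 = 1.22.
Under uncorrelated errors the observed covariances equal the true-score covariances, so only the own-variance terms attenuate.
True-score variance = [0.83 + 0.62] − 0.78 = 1.45 − 0.78 = 0.67.
Reliability = 0.67 / 1.22 = 0.549.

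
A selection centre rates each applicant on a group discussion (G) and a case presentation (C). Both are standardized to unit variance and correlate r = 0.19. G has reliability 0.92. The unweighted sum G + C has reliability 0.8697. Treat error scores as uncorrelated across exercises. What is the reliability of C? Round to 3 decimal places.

0.770

Var(G+C) = 2 + 2·0.19 = 2.380.
True-score variance = ρ_G + ρ_C + 2·0.19, so 0.8697 = (0.92 + ρ_C + 0.38) / 2.380.
ρ_C = 0.8697·2.380 − 0.92 − 0.38 = 0.770.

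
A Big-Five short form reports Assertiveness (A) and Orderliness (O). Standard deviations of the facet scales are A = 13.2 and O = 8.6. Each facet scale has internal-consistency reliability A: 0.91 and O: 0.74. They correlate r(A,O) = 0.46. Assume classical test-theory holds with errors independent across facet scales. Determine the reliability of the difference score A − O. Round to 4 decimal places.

Var(A−O) = 13.2² + 8.6² − 2·13.2·8.6·0.46 = 248.2 − 104.438 = 143.762.
Because errors are independent across components, Cov(Tᵢ,Tⱼ) = Cov(Xᵢ,Xⱼ); the off-diagonal part of the true-score variance is the same as above.
True-score variance = [13.2²·0.91 + 8.6²·0.74] − 104.438 = 213.289 − 104.438 = 108.85.
Reliability = 108.85 / 143.762 = 0.7572.

0.7572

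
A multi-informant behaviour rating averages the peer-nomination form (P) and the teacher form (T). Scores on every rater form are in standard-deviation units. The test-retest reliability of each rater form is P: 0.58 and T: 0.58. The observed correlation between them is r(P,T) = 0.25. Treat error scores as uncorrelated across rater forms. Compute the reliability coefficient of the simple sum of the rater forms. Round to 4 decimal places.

0.6640

Var(P+T) = 2 + 2·[0.25] = 2 + 0.5 = 2.5.
Because errors are independent across components, Cov(Tᵢ,Tⱼ) = Cov(Xᵢ,Xⱼ); the off-diagonal part of the true-score variance is the same as above.
True-score variance = [0.58 + 0.58] + 0.5 = 1.16 + 0.5 = 1.66.
Reliability = 1.66 / 2.5 = 0.6640.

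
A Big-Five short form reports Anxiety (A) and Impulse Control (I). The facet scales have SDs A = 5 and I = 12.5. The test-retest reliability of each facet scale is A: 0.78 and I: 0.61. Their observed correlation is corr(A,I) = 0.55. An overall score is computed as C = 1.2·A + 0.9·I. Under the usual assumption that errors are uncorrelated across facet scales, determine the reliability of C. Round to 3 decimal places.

0.758

Var(C) = 1.2²·5² + 0.9²·12.5² + 2·[1.08·5·12.5·0.55] = 162.562 + 74.25 = 236.812.
Under uncorrelated errors the observed covariances equal the true-score covariances, so only the own-variance terms attenuate.
True-score variance = [1.2²·5²·0.78 + 0.9²·12.5²·0.61] + 74.25 = 105.283 + 74.25 = 179.533.
Reliability = 179.533 / 236.812 = 0.758.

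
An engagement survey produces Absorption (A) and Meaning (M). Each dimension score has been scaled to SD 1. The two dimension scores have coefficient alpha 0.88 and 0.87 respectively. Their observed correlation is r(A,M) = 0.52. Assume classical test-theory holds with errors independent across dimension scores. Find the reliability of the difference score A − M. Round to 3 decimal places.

Var(A−M) = 1 + 1 − 2·0.52 = 2 − 1.04 = 0.96.
Because errors are independent across components, Cov(Tᵢ,Tⱼ) = Cov(Xᵢ,Xⱼ); the off-diagonal part of the true-score variance is the same as above.
True-score variance = [0.88 + 0.87] − 1.04 = 1.75 − 1.04 = 0.71.
Reliability = 0.71 / 0.96 = 0.740.

0.740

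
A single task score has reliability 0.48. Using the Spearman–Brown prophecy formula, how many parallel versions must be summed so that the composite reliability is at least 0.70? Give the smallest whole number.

3

k ≥ ρ*(1−ρ₁)/(ρ₁(1−ρ*)) = 0.70·0.52 / (0.48·0.30) = 2.528.
Smallest integer k = 3.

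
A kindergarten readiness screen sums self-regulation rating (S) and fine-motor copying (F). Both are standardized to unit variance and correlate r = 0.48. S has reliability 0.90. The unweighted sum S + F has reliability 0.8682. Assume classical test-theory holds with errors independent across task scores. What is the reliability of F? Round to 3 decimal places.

0.710

Var(S+F) = 2 + 2·0.48 = 2.960.
True-score variance = ρ_S + ρ_F + 2·0.48, so 0.8682 = (0.90 + ρ_F + 0.96) / 2.960.
ρ_F = 0.8682·2.960 − 0.90 − 0.96 = 0.710.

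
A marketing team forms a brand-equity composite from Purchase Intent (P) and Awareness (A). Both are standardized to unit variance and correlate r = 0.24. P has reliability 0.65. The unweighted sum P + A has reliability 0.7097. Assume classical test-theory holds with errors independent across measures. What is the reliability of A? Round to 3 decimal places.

Var(P+A) = 2 + 2·0.24 = 2.480.
True-score variance = ρ_P + ρ_A + 2·0.24, so 0.7097 = (0.65 + ρ_A + 0.48) / 2.480.
ρ_A = 0.7097·2.480 − 0.65 − 0.48 = 0.630.

0.630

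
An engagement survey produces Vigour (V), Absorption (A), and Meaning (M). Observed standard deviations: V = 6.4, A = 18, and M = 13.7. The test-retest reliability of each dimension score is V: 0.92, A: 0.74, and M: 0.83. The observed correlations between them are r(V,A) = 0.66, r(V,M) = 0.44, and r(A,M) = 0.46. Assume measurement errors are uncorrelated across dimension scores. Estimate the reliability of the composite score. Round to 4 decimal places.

0.8816

Var(V+A+M) = 6.4² + 18² + 13.7² + 2·[6.4·18·0.66 + 6.4·13.7·0.44 + 18·13.7·0.46] = 552.65 + 456.094 = 1008.74.
With uncorrelated errors the cross-covariances are all true-score covariance, so they carry over unchanged; only the diagonal terms shrink to ρᵢσᵢ².
True-score variance = [6.4²·0.92 + 18²·0.74 + 13.7²·0.83] + 456.094 = 433.226 + 456.094 = 889.32.
Reliability = 889.32 / 1008.74 = 0.8816.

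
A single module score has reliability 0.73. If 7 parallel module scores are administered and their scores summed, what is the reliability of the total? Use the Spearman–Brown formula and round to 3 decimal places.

ρ_k = kρ / (1 + (k−1)ρ) = 7·0.73 / (1 + 6·0.73) = 5.110 / 5.380 = 0.950.

0.950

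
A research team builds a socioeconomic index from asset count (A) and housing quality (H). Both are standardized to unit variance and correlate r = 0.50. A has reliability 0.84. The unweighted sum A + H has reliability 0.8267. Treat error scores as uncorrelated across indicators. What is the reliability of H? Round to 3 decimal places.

Var(A+H) = 2 + 2·0.50 = 3.000.
True-score variance = ρ_A + ρ_H + 2·0.50, so 0.8267 = (0.84 + ρ_H + 1.00) / 3.000.
ρ_H = 0.8267·3.000 − 0.84 − 1.00 = 0.640.

0.640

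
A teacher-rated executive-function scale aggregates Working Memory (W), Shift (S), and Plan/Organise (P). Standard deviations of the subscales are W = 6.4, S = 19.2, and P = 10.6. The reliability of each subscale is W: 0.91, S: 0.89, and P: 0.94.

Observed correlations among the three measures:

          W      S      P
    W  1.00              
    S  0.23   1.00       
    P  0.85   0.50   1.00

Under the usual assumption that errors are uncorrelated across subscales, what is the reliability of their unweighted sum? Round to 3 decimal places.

0.943

Var(W+S+P) = 6.4² + 19.2² + 10.6² + 2·[6.4·19.2·0.23 + 6.4·10.6·0.85 + 19.2·10.6·0.50] = 521.96 + 375.373 = 897.333.
Because errors are independent across components, Cov(Tᵢ,Tⱼ) = Cov(Xᵢ,Xⱼ); the off-diagonal part of the true-score variance is the same as above.
True-score variance = [6.4²·0.91 + 19.2²·0.89 + 10.6²·0.94] + 375.373 = 470.982 + 375.373 = 846.354.
Reliability = 846.354 / 897.333 = 0.943.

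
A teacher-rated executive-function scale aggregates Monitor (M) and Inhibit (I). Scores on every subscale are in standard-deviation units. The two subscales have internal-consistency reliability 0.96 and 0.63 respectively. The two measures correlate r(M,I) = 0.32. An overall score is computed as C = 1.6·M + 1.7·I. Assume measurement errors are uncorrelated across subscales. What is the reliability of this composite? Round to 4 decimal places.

0.8371

Var(C) = 1.6² + 1.7² + 2·[2.72·0.32] = 5.45 + 1.7408 = 7.1908.
Under uncorrelated errors the observed covariances equal the true-score covariances, so only the own-variance terms attenuate.
True-score variance = [1.6²·0.96 + 1.7²·0.63] + 1.7408 = 4.2783 + 1.7408 = 6.0191.
Reliability = 6.0191 / 7.1908 = 0.8371.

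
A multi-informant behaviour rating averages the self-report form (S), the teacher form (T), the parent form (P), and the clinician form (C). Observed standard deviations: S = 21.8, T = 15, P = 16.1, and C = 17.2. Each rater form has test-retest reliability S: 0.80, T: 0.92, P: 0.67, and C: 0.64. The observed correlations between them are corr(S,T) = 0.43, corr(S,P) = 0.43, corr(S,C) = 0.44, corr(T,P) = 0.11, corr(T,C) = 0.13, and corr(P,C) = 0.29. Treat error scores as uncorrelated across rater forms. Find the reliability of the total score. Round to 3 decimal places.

Var(S+T+P+C) = 21.8² + 15² + 16.1² + 17.2² + 2·[21.8·15·0.43 + 21.8·16.1·0.43 + 21.8·17.2·0.44 + 15·16.1·0.11 + 15·17.2·0.13 + 16.1·17.2·0.29] = 1255.29 + 1193.85 = 2449.14.
With uncorrelated errors the cross-covariances are all true-score covariance, so they carry over unchanged; only the diagonal terms shrink to ρᵢσᵢ².
True-score variance = [21.8²·0.80 + 15²·0.92 + 16.1²·0.67 + 17.2²·0.64] + 1193.85 = 950.2 + 1193.85 = 2144.05.
Reliability = 2144.05 / 2449.14 = 0.875.

0.875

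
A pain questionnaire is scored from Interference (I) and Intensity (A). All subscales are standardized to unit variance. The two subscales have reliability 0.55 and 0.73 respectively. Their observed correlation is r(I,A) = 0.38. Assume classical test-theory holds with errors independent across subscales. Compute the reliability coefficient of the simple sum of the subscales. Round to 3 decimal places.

Var(I+A) = 2 + 2·[0.38] = 2 + 0.76 = 2.76.
Under uncorrelated errors the observed covariances equal the true-score covariances, so only the own-variance terms attenuate.
True-score variance = [0.55 + 0.73] + 0.76 = 1.28 + 0.76 = 2.04.
Reliability = 2.04 / 2.76 = 0.739.

0.739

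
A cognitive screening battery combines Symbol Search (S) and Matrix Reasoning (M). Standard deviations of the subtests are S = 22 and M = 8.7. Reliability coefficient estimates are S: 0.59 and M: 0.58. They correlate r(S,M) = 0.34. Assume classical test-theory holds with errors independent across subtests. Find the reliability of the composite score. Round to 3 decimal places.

Var(S+M) = 22² + 8.7² + 2·[22·8.7·0.34] = 559.69 + 130.152 = 689.842.
With uncorrelated errors the cross-covariances are all true-score covariance, so they carry over unchanged; only the diagonal terms shrink to ρᵢσᵢ².
True-score variance = [22²·0.59 + 8.7²·0.58] + 130.152 = 329.46 + 130.152 = 459.612.
Reliability = 459.612 / 689.842 = 0.666.

0.666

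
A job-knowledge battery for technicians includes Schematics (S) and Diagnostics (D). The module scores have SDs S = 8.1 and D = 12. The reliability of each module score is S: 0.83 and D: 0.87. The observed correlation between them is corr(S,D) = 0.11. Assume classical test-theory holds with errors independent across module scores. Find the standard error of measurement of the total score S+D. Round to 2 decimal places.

5.47

Var(total) = 209.61 + 21.384 = 230.994.
True-score variance = 179.736 + 21.384 = 201.12, so reliability = 0.8707.
Error variance = 230.994 − 201.12 = 29.8737; SEM = √29.8737 = 5.47.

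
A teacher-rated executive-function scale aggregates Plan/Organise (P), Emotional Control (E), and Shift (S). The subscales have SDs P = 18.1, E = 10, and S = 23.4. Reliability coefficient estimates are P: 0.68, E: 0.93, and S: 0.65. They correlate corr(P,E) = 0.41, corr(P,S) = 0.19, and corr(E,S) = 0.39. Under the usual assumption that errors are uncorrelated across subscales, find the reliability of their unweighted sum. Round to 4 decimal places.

0.7931

Var(P+E+S) = 18.1² + 10² + 23.4² + 2·[18.1·10·0.41 + 18.1·23.4·0.19 + 10·23.4·0.39] = 975.17 + 491.885 = 1467.06.
With uncorrelated errors the cross-covariances are all true-score covariance, so they carry over unchanged; only the diagonal terms shrink to ρᵢσᵢ².
True-score variance = [18.1²·0.68 + 10²·0.93 + 23.4²·0.65] + 491.885 = 671.689 + 491.885 = 1163.57.
Reliability = 1163.57 / 1467.06 = 0.7931.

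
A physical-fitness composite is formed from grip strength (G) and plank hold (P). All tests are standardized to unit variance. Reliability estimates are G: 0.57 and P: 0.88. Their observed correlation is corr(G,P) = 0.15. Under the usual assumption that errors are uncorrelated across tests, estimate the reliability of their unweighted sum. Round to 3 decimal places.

Var(G+P) = 2 + 2·[0.15] = 2 + 0.3 = 2.3.
Under uncorrelated errors the observed covariances equal the true-score covariances, so only the own-variance terms attenuate.
True-score variance = [0.57 + 0.88] + 0.3 = 1.45 + 0.3 = 1.75.
Reliability = 1.75 / 2.3 = 0.761.

0.761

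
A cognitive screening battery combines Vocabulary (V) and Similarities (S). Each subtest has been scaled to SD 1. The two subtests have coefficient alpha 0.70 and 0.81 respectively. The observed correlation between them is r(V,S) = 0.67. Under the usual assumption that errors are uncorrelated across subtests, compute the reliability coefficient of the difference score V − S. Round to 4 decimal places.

0.2576

Var(V−S) = 1 + 1 − 2·0.67 = 2 − 1.34 = 0.66.
Under uncorrelated errors the observed covariances equal the true-score covariances, so only the own-variance terms attenuate.
True-score variance = [0.70 + 0.81] − 1.34 = 1.51 − 1.34 = 0.17.
Reliability = 0.17 / 0.66 = 0.2576.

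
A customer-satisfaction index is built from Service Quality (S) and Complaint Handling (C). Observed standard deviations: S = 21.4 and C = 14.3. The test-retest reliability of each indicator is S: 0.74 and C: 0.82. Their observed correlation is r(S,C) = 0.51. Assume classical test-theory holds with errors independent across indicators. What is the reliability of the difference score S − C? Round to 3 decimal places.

Var(S−C) = 21.4² + 14.3² − 2·21.4·14.3·0.51 = 662.45 − 312.14 = 350.31.
Under uncorrelated errors the observed covariances equal the true-score covariances, so only the own-variance terms attenuate.
True-score variance = [21.4²·0.74 + 14.3²·0.82] − 312.14 = 506.572 − 312.14 = 194.432.
Reliability = 194.432 / 350.31 = 0.555.

0.555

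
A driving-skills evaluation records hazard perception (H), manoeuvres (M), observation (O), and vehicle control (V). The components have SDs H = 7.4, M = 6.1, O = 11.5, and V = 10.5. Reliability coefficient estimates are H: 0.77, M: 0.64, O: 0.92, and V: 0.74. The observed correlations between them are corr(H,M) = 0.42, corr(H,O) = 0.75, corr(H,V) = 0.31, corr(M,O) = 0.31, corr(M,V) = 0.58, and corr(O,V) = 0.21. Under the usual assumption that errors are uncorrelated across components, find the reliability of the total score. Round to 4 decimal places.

0.9090

Var(H+M+O+V) = 7.4² + 6.1² + 11.5² + 10.5² + 2·[7.4·6.1·0.42 + 7.4·11.5·0.75 + 7.4·10.5·0.31 + 6.1·11.5·0.31 + 6.1·10.5·0.58 + 11.5·10.5·0.21] = 334.47 + 382.248 = 716.718.
Under uncorrelated errors the observed covariances equal the true-score covariances, so only the own-variance terms attenuate.
True-score variance = [7.4²·0.77 + 6.1²·0.64 + 11.5²·0.92 + 10.5²·0.74] + 382.248 = 269.235 + 382.248 = 651.482.
Reliability = 651.482 / 716.718 = 0.9090.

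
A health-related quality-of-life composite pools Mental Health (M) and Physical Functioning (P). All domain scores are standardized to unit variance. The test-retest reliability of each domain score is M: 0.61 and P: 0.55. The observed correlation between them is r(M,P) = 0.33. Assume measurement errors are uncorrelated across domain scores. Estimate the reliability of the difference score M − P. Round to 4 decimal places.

Var(M−P) = 1 + 1 − 2·0.33 = 2 − 0.66 = 1.34.
Under uncorrelated errors the observed covariances equal the true-score covariances, so only the own-variance terms attenuate.
True-score variance = [0.61 + 0.55] − 0.66 = 1.16 − 0.66 = 0.5.
Reliability = 0.5 / 1.34 = 0.3731.

0.3731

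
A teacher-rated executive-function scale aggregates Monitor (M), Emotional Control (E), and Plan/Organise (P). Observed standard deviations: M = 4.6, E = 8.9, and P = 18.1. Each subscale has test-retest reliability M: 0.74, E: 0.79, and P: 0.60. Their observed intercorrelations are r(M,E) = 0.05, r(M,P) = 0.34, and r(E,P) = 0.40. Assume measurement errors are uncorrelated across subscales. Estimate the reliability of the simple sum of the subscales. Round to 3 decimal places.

0.752

Var(M+E+P) = 4.6² + 8.9² + 18.1² + 2·[4.6·8.9·0.05 + 4.6·18.1·0.34 + 8.9·18.1·0.40] = 427.98 + 189.583 = 617.563.
Because errors are independent across components, Cov(Tᵢ,Tⱼ) = Cov(Xᵢ,Xⱼ); the off-diagonal part of the true-score variance is the same as above.
True-score variance = [4.6²·0.74 + 8.9²·0.79 + 18.1²·0.60] + 189.583 = 274.8 + 189.583 = 464.383.
Reliability = 464.383 / 617.563 = 0.752.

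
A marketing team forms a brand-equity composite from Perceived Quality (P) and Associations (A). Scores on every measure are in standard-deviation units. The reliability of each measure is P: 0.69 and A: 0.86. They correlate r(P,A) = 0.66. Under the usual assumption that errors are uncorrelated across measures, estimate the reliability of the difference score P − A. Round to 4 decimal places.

Var(P−A) = 1 + 1 − 2·0.66 = 2 − 1.32 = 0.68.
With uncorrelated errors the cross-covariances are all true-score covariance, so they carry over unchanged; only the diagonal terms shrink to ρᵢσᵢ².
True-score variance = [0.69 + 0.86] − 1.32 = 1.55 − 1.32 = 0.23.
Reliability = 0.23 / 0.68 = 0.3382.

0.3382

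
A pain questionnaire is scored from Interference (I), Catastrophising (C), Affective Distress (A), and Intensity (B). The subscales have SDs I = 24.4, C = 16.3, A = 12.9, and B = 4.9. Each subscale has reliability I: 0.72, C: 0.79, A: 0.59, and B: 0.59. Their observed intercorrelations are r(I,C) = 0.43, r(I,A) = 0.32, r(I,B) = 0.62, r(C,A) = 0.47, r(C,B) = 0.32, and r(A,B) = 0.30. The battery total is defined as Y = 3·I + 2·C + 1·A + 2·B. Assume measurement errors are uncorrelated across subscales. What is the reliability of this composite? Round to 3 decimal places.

0.832

Var(Y) = 3²·24.4² + 2²·16.3² + 12.9² + 2²·4.9² + 2·[6·24.4·16.3·0.43 + 3·24.4·12.9·0.32 + 6·24.4·4.9·0.62 + 2·16.3·12.9·0.47 + 4·16.3·4.9·0.32 + 2·12.9·4.9·0.30] = 6683.45 + 4221.73 = 10905.2.
With uncorrelated errors the cross-covariances are all true-score covariance, so they carry over unchanged; only the diagonal terms shrink to ρᵢσᵢ².
True-score variance = [3²·24.4²·0.72 + 2²·16.3²·0.79 + 12.9²·0.59 + 2²·4.9²·0.59] + 4221.73 = 4852.36 + 4221.73 = 9074.09.
Reliability = 9074.09 / 10905.2 = 0.832.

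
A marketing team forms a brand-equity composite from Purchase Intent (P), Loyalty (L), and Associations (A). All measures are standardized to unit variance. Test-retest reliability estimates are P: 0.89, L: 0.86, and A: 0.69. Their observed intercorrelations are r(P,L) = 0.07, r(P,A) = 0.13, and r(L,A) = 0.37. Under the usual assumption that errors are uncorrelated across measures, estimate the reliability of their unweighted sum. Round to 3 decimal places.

0.865

Var(P+L+A) = 3 + 2·[0.07 + 0.13 + 0.37] = 3 + 1.14 = 4.14.
Because errors are independent across components, Cov(Tᵢ,Tⱼ) = Cov(Xᵢ,Xⱼ); the off-diagonal part of the true-score variance is the same as above.
True-score variance = [0.89 + 0.86 + 0.69] + 1.14 = 2.44 + 1.14 = 3.58.
Reliability = 3.58 / 4.14 = 0.865.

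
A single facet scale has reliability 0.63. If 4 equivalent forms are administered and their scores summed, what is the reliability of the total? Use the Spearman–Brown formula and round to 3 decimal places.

ρ_k = kρ / (1 + (k−1)ρ) = 4·0.63 / (1 + 3·0.63) = 2.520 / 2.890 = 0.872.

0.872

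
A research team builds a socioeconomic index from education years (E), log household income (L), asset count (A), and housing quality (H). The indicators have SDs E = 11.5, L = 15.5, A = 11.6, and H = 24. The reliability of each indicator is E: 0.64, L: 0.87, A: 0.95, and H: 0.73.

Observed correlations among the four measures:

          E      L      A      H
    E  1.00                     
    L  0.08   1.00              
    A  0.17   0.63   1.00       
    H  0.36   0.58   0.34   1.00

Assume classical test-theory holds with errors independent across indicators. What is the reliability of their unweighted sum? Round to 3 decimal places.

Var(E+L+A+H) = 11.5² + 15.5² + 11.6² + 24² + 2·[11.5·15.5·0.08 + 11.5·11.6·0.17 + 11.5·24·0.36 + 15.5·11.6·0.63 + 15.5·24·0.58 + 11.6·24·0.34] = 1083.06 + 1119.98 = 2203.04.
Under uncorrelated errors the observed covariances equal the true-score covariances, so only the own-variance terms attenuate.
True-score variance = [11.5²·0.64 + 15.5²·0.87 + 11.6²·0.95 + 24²·0.73] + 1119.98 = 841.97 + 1119.98 = 1961.95.
Reliability = 1961.95 / 2203.04 = 0.891.

0.891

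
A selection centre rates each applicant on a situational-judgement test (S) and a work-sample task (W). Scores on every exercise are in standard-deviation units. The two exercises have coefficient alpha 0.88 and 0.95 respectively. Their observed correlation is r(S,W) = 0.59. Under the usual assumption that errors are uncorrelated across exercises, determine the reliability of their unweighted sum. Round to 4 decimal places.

Var(S+W) = 2 + 2·[0.59] = 2 + 1.18 = 3.18.
With uncorrelated errors the cross-covariances are all true-score covariance, so they carry over unchanged; only the diagonal terms shrink to ρᵢσᵢ².
True-score variance = [0.88 + 0.95] + 1.18 = 1.83 + 1.18 = 3.01.
Reliability = 3.01 / 3.18 = 0.9465.

0.9465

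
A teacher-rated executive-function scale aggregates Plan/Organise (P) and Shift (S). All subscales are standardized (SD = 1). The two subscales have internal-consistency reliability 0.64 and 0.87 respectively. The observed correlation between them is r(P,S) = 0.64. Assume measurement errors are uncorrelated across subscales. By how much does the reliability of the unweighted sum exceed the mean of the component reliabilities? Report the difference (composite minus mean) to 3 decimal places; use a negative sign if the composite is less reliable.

0.096

Var(sum) = 2 + 1.28 = 3.28; true-score variance = 1.51 + 1.28 = 2.79; composite reliability = 0.8506.
Mean component reliability = 0.7550.
Difference = 0.8506 − 0.7550 = 0.096.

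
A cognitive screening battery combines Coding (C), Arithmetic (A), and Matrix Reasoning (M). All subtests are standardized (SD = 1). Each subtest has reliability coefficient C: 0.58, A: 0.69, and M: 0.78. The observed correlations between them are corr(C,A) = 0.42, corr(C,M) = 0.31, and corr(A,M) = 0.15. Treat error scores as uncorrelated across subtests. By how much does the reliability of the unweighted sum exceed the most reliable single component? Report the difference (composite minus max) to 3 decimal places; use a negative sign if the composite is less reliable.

Var(sum) = 3 + 1.76 = 4.76; true-score variance = 2.05 + 1.76 = 3.81; composite reliability = 0.8004.
Max component reliability = 0.7800.
Difference = 0.8004 − 0.7800 = 0.020.

0.020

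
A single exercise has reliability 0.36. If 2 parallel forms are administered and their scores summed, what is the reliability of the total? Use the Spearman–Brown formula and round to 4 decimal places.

0.5294

ρ_k = kρ / (1 + (k−1)ρ) = 2·0.36 / (1 + 1·0.36) = 0.720 / 1.360 = 0.5294.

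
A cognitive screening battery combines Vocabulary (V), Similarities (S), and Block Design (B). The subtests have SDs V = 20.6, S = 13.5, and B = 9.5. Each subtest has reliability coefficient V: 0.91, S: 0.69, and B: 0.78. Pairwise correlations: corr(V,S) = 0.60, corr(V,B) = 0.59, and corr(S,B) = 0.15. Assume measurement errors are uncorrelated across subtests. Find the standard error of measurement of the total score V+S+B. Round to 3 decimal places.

Var(total) = 696.86 + 603.121 = 1299.98.
True-score variance = 582.315 + 603.121 = 1185.44, so reliability = 0.9119.
Error variance = 1299.98 − 1185.44 = 114.545; SEM = √114.545 = 10.703.

10.703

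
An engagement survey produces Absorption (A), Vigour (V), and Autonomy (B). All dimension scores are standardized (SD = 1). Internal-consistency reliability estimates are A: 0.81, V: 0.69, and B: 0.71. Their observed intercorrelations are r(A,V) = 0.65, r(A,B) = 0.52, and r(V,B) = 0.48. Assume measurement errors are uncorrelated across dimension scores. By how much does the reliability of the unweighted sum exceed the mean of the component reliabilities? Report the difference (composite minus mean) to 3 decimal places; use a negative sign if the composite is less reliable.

0.138

Var(sum) = 3 + 3.3 = 6.3; true-score variance = 2.21 + 3.3 = 5.51; composite reliability = 0.8746.
Mean component reliability = 0.7367.
Difference = 0.8746 − 0.7367 = 0.138.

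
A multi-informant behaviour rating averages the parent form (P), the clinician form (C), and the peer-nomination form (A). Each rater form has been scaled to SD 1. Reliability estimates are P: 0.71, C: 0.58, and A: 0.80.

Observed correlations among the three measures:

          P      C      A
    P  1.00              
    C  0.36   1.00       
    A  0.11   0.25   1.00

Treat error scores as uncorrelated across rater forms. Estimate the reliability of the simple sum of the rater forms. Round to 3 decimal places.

Var(P+C+A) = 3 + 2·[0.36 + 0.11 + 0.25] = 3 + 1.44 = 4.44.
Under uncorrelated errors the observed covariances equal the true-score covariances, so only the own-variance terms attenuate.
True-score variance = [0.71 + 0.58 + 0.80] + 1.44 = 2.09 + 1.44 = 3.53.
Reliability = 3.53 / 4.44 = 0.795.

0.795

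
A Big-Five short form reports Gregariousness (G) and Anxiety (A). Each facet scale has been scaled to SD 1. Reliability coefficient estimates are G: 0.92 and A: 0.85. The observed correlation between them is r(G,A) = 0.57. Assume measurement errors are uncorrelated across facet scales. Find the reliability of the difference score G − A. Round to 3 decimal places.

0.733

Var(G−A) = 1 + 1 − 2·0.57 = 2 − 1.14 = 0.86.
With uncorrelated errors the cross-covariances are all true-score covariance, so they carry over unchanged; only the diagonal terms shrink to ρᵢσᵢ².
True-score variance = [0.92 + 0.85] − 1.14 = 1.77 − 1.14 = 0.63.
Reliability = 0.63 / 0.86 = 0.733.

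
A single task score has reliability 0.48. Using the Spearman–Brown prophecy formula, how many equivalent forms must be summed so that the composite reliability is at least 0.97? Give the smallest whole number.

36

k ≥ ρ*(1−ρ₁)/(ρ₁(1−ρ*)) = 0.97·0.52 / (0.48·0.03) = 35.028.
Smallest integer k = 36.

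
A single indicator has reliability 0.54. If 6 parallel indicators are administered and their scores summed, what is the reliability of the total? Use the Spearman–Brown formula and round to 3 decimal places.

0.876

ρ_k = kρ / (1 + (k−1)ρ) = 6·0.54 / (1 + 5·0.54) = 3.240 / 3.700 = 0.876.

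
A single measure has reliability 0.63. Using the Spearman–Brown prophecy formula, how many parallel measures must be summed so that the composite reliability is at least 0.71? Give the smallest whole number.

2

k ≥ ρ*(1−ρ₁)/(ρ₁(1−ρ*)) = 0.71·0.37 / (0.63·0.29) = 1.438.
Smallest integer k = 2.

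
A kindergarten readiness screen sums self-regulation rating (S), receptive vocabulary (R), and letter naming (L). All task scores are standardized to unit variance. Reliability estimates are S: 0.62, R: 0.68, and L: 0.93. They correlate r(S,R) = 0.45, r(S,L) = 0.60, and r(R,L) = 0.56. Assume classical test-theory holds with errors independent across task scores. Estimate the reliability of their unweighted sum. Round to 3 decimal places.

0.876

Var(S+R+L) = 3 + 2·[0.45 + 0.60 + 0.56] = 3 + 3.22 = 6.22.
Because errors are independent across components, Cov(Tᵢ,Tⱼ) = Cov(Xᵢ,Xⱼ); the off-diagonal part of the true-score variance is the same as above.
True-score variance = [0.62 + 0.68 + 0.93] + 3.22 = 2.23 + 3.22 = 5.45.
Reliability = 5.45 / 6.22 = 0.876.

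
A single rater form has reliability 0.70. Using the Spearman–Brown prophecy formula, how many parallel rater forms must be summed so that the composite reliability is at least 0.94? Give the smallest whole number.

7

k ≥ ρ*(1−ρ₁)/(ρ₁(1−ρ*)) = 0.94·0.30 / (0.70·0.06) = 6.714.
Smallest integer k = 7.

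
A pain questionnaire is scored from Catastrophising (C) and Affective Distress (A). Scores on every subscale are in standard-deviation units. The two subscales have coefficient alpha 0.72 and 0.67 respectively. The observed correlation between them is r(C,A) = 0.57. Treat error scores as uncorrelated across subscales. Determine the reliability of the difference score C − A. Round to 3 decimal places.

Var(C−A) = 1 + 1 − 2·0.57 = 2 − 1.14 = 0.86.
With uncorrelated errors the cross-covariances are all true-score covariance, so they carry over unchanged; only the diagonal terms shrink to ρᵢσᵢ².
True-score variance = [0.72 + 0.67] − 1.14 = 1.39 − 1.14 = 0.25.
Reliability = 0.25 / 0.86 = 0.291.

0.291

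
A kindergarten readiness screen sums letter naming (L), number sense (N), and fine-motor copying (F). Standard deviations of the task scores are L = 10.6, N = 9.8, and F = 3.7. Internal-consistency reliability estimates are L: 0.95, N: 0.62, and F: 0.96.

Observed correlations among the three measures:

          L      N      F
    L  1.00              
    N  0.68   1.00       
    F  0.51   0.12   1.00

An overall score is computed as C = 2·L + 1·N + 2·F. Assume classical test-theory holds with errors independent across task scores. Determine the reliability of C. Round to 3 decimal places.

0.942

Var(C) = 2²·10.6² + 9.8² + 2²·3.7² + 2·[2·10.6·9.8·0.68 + 4·10.6·3.7·0.51 + 2·9.8·3.7·0.12] = 600.24 + 459.976 = 1060.22.
Under uncorrelated errors the observed covariances equal the true-score covariances, so only the own-variance terms attenuate.
True-score variance = [2²·10.6²·0.95 + 9.8²·0.62 + 2²·3.7²·0.96] + 459.976 = 539.082 + 459.976 = 999.058.
Reliability = 999.058 / 1060.22 = 0.942.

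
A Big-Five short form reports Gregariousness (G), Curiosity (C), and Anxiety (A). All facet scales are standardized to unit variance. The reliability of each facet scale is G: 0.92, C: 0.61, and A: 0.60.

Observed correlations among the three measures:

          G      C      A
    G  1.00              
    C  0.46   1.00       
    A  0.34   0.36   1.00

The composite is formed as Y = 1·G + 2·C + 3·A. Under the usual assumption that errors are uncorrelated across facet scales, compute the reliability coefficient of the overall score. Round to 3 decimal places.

0.764

Var(Y) = 1 + 2² + 3² + 2·[2·0.46 + 3·0.34 + 6·0.36] = 14 + 8.2 = 22.2.
With uncorrelated errors the cross-covariances are all true-score covariance, so they carry over unchanged; only the diagonal terms shrink to ρᵢσᵢ².
True-score variance = [0.92 + 2²·0.61 + 3²·0.60] + 8.2 = 8.76 + 8.2 = 16.96.
Reliability = 16.96 / 22.2 = 0.764.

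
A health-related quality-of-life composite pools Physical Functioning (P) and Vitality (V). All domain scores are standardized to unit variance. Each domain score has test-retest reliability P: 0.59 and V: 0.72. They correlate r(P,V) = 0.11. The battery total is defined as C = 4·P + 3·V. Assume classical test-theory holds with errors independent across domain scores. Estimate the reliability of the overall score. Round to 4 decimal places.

Var(C) = 4² + 3² + 2·[12·0.11] = 25 + 2.64 = 27.64.
With uncorrelated errors the cross-covariances are all true-score covariance, so they carry over unchanged; only the diagonal terms shrink to ρᵢσᵢ².
True-score variance = [4²·0.59 + 3²·0.72] + 2.64 = 15.92 + 2.64 = 18.56.
Reliability = 18.56 / 27.64 = 0.6715.

0.6715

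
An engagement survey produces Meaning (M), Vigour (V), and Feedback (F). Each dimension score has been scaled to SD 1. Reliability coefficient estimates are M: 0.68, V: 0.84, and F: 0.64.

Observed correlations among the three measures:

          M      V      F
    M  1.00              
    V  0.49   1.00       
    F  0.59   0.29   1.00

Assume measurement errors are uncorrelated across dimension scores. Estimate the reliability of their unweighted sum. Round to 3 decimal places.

Var(M+V+F) = 3 + 2·[0.49 + 0.59 + 0.29] = 3 + 2.74 = 5.74.
With uncorrelated errors the cross-covariances are all true-score covariance, so they carry over unchanged; only the diagonal terms shrink to ρᵢσᵢ².
True-score variance = [0.68 + 0.84 + 0.64] + 2.74 = 2.16 + 2.74 = 4.9.
Reliability = 4.9 / 5.74 = 0.854.

0.854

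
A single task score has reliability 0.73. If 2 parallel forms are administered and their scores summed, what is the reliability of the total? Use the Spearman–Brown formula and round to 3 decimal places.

ρ_k = kρ / (1 + (k−1)ρ) = 2·0.73 / (1 + 1·0.73) = 1.460 / 1.730 = 0.844.

0.844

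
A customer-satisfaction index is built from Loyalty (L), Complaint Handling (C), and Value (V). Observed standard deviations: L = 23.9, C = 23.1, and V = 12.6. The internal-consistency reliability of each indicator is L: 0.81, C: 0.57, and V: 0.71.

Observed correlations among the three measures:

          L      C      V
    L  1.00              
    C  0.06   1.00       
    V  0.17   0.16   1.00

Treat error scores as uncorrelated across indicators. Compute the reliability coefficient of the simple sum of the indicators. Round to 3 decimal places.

Var(L+C+V) = 23.9² + 23.1² + 12.6² + 2·[23.9·23.1·0.06 + 23.9·12.6·0.17 + 23.1·12.6·0.16] = 1263.58 + 261.778 = 1525.36.
Under uncorrelated errors the observed covariances equal the true-score covariances, so only the own-variance terms attenuate.
True-score variance = [23.9²·0.81 + 23.1²·0.57 + 12.6²·0.71] + 261.778 = 879.557 + 261.778 = 1141.34.
Reliability = 1141.34 / 1525.36 = 0.748.

0.748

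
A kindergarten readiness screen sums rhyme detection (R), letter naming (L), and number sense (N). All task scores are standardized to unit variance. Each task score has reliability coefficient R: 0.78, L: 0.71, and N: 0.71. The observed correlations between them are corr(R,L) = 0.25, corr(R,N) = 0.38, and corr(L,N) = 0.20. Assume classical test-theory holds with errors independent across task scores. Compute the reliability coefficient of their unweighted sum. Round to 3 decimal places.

Var(R+L+N) = 3 + 2·[0.25 + 0.38 + 0.20] = 3 + 1.66 = 4.66.
Under uncorrelated errors the observed covariances equal the true-score covariances, so only the own-variance terms attenuate.
True-score variance = [0.78 + 0.71 + 0.71] + 1.66 = 2.2 + 1.66 = 3.86.
Reliability = 3.86 / 4.66 = 0.828.

0.828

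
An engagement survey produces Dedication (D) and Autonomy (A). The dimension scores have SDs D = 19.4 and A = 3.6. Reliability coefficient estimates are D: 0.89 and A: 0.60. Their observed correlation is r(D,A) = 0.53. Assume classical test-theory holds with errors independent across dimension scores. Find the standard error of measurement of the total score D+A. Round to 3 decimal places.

6.825

Var(total) = 389.32 + 74.0304 = 463.35.
True-score variance = 342.736 + 74.0304 = 416.767, so reliability = 0.8995.
Error variance = 463.35 − 416.767 = 46.5836; SEM = √46.5836 = 6.825.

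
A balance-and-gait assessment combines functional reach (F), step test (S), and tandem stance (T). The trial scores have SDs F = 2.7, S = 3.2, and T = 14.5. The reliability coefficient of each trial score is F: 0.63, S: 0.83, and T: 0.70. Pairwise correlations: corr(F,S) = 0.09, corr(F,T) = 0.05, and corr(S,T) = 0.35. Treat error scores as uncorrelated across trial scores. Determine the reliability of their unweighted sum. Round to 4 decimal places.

Var(F+S+T) = 2.7² + 3.2² + 14.5² + 2·[2.7·3.2·0.09 + 2.7·14.5·0.05 + 3.2·14.5·0.35] = 227.78 + 37.9502 = 265.73.
Under uncorrelated errors the observed covariances equal the true-score covariances, so only the own-variance terms attenuate.
True-score variance = [2.7²·0.63 + 3.2²·0.83 + 14.5²·0.70] + 37.9502 = 160.267 + 37.9502 = 198.217.
Reliability = 198.217 / 265.73 = 0.7459.

0.7459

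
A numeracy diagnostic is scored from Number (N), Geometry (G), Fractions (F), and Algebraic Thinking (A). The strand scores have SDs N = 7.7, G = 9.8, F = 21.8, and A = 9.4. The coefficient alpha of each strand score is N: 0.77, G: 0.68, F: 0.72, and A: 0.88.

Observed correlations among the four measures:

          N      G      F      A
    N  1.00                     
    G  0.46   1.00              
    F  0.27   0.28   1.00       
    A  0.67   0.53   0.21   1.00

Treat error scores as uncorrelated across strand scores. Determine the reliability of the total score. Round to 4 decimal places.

Var(N+G+F+A) = 7.7² + 9.8² + 21.8² + 9.4² + 2·[7.7·9.8·0.46 + 7.7·21.8·0.27 + 7.7·9.4·0.67 + 9.8·21.8·0.28 + 9.8·9.4·0.53 + 21.8·9.4·0.21] = 718.93 + 560.409 = 1279.34.
Under uncorrelated errors the observed covariances equal the true-score covariances, so only the own-variance terms attenuate.
True-score variance = [7.7²·0.77 + 9.8²·0.68 + 21.8²·0.72 + 9.4²·0.88] + 560.409 = 530.89 + 560.409 = 1091.3.
Reliability = 1091.3 / 1279.34 = 0.8530.

0.8530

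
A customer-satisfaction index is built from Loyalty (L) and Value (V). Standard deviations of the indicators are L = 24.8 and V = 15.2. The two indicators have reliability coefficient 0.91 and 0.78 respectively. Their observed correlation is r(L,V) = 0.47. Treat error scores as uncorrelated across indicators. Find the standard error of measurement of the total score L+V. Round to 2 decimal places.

Var(total) = 846.08 + 354.342 = 1200.42.
True-score variance = 739.898 + 354.342 = 1094.24, so reliability = 0.9115.
Error variance = 1200.42 − 1094.24 = 106.182; SEM = √106.182 = 10.30.

10.30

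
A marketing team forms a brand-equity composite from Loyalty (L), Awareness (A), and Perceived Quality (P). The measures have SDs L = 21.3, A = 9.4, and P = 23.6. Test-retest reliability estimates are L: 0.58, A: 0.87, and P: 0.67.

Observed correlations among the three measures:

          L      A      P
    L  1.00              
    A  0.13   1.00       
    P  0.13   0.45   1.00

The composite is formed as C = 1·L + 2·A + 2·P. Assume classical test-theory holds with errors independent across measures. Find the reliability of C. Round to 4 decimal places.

0.7686

Var(C) = 21.3² + 2²·9.4² + 2²·23.6² + 2·[2·21.3·9.4·0.13 + 2·21.3·23.6·0.13 + 4·9.4·23.6·0.45] = 3034.97 + 1164.13 = 4199.1.
With uncorrelated errors the cross-covariances are all true-score covariance, so they carry over unchanged; only the diagonal terms shrink to ρᵢσᵢ².
True-score variance = [21.3²·0.58 + 2²·9.4²·0.87 + 2²·23.6²·0.67] + 1164.13 = 2063.29 + 1164.13 = 3227.42.
Reliability = 3227.42 / 4199.1 = 0.7686.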